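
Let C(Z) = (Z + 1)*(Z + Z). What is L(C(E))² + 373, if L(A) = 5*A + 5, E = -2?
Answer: 998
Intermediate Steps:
C(Z) = 2*Z*(1 + Z) (C(Z) = (1 + Z)*(2*Z) = 2*Z*(1 + Z))
L(A) = 5 + 5*A
L(C(E))² + 373 = (5 + 5*(2*(-2)*(1 - 2)))² + 373 = (5 + 5*(2*(-2)*(-1)))² + 373 = (5 + 5*4)² + 373 = (5 + 20)² + 373 = 25² + 373 = 625 + 373 = 998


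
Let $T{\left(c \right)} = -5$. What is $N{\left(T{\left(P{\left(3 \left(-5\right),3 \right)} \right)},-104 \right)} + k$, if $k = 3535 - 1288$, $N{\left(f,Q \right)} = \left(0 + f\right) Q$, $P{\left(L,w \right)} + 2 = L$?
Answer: $2767$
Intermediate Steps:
$P{\left(L,w \right)} = -2 + L$
$N{\left(f,Q \right)} = Q f$ ($N{\left(f,Q \right)} = f Q = Q f$)
$k = 2247$ ($k = 3535 - 1288 = 2247$)
$N{\left(T{\left(P{\left(3 \left(-5\right),3 \right)} \right)},-104 \right)} + k = \left(-104\right) \left(-5\right) + 2247 = 520 + 2247 = 2767$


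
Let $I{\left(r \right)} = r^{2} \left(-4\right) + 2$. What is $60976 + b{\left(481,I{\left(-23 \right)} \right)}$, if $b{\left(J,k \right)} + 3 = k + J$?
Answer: $59340$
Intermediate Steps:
$I{\left(r \right)} = 2 - 4 r^{2}$ ($I{\left(r \right)} = - 4 r^{2} + 2 = 2 - 4 r^{2}$)
$b{\left(J,k \right)} = -3 + J + k$ ($b{\left(J,k \right)} = -3 + \left(k + J\right) = -3 + \left(J + k\right) = -3 + J + k$)
$60976 + b{\left(481,I{\left(-23 \right)} \right)} = 60976 + \left(-3 + 481 + \left(2 - 4 \left(-23\right)^{2}\right)\right) = 60976 + \left(-3 + 481 + \left(2 - 2116\right)\right) = 60976 - 1636 = 59340$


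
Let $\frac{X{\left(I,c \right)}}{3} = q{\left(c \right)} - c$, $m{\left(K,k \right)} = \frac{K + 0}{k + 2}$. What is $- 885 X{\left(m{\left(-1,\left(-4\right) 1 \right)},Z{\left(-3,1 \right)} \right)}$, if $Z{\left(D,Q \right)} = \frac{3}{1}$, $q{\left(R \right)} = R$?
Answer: $0$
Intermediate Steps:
$Z{\left(D,Q \right)} = 3$ ($Z{\left(D,Q \right)} = 3 \cdot 1 = 3$)
$m{\left(K,k \right)} = \frac{K}{2 + k}$
$X{\left(I,c \right)} = 0$ ($X{\left(I,c \right)} = 3 \left(c - c\right) = 3 \cdot 0 = 0$)
$- 885 X{\left(m{\left(-1,\left(-4\right) 1 \right)},Z{\left(-3,1 \right)} \right)} = \left(-885\right) 0 = 0$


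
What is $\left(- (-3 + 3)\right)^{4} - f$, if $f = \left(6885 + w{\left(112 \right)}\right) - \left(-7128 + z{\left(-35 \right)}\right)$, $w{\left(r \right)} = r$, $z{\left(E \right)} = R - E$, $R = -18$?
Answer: $-14108$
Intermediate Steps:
$z{\left(E \right)} = -18 - E$
$f = 14108$ ($f = \left(6885 + 112\right) + \left(7128 - \left(-18 - -35\right)\right) = 6997 + \left(7128 - \left(-18 + 35\right)\right) = 6997 + \left(7128 - 17\right) = 6997 + 7111 = 14108$)
$\left(- (-3 + 3)\right)^{4} - f = \left(- (-3 + 3)\right)^{4} - 14108 = \left(\left(-1\right) 0\right)^{4} - 14108 = 0^{4} - 14108 = 0 - 14108 = -14108$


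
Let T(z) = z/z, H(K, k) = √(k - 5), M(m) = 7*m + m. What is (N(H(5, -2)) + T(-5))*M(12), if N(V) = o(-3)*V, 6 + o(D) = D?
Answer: 96 - 864*I*√7 ≈ 96.0 - 2285.9*I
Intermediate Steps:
o(D) = -6 + D
M(m) = 8*m
H(K, k) = √(-5 + k)
N(V) = -9*V (N(V) = (-6 - 3)*V = -9*V)
T(z) = 1
(N(H(5, -2)) + T(-5))*M(12) = (-9*√(-5 - 2) + 1)*(8*12) = (-9*I*√7 + 1)*96 = (1 - 9*I*√7)*96 = 96 - 864*I*√7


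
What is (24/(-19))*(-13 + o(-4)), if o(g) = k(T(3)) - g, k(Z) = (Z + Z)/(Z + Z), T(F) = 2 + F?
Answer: 192/19 ≈ 10.105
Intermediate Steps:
k(Z) = 1 (k(Z) = (2*Z)/((2*Z)) = (2*Z)*(1/(2*Z)) = 1)
o(g) = 1 - g
(24/(-19))*(-13 + o(-4)) = (24/(-19))*(-13 + (1 - 1*(-4))) = (24*(-1/19))*(-13 + (1 + 4)) = -24*(-13 + 5)/19 = -24/19*(-8) = 192/19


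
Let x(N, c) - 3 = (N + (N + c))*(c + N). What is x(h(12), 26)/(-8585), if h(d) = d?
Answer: -1903/8585 ≈ -0.22167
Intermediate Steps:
x(N, c) = 3 + (N + c)*(c + 2*N) (x(N, c) = 3 + (N + (N + c))*(c + N) = 3 + (c + 2*N)*(N + c) = 3 + (N + c)*(c + 2*N))
x(h(12), 26)/(-8585) = (3 + 26² + 2*12² + 3*12*26)/(-8585) = (3 + 676 + 2*144 + 936)*(-1/8585) = (3 + 676 + 288 + 936)*(-1/8585) = 1903*(-1/8585) = -1903/8585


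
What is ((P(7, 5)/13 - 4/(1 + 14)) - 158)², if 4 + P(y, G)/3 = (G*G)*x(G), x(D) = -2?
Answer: 1108357264/38025 ≈ 29148.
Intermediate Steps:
P(y, G) = -12 - 6*G² (P(y, G) = -12 + 3*((G*G)*(-2)) = -12 + 3*(G²*(-2)) = -12 + 3*(-2*G²) = -12 - 6*G²)
((P(7, 5)/13 - 4/(1 + 14)) - 158)² = (((-12 - 6*5²)/13 - 4/(1 + 14)) - 158)² = (((-12 - 6*25)*(1/13) - 4/15) - 158)² = (((-12 - 150)*(1/13) - 4*1/15) - 158)² = ((-162*1/13 - 4/15) - 158)² = ((-162/13 - 4/15) - 158)² = (-2482/195 - 158)² = (-33292/195)² = 1108357264/38025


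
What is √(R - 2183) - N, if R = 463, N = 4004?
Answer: -4004 + 2*I*√430 ≈ -4004.0 + 41.473*I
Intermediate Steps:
√(R - 2183) - N = √(463 - 2183) - 1*4004 = √(-1720) - 4004 = 2*I*√430 - 4004 = -4004 + 2*I*√430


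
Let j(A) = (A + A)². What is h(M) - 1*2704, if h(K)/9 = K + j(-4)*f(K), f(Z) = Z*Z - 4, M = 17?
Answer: 161609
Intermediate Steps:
j(A) = 4*A² (j(A) = (2*A)² = 4*A²)
f(Z) = -4 + Z² (f(Z) = Z² - 4 = -4 + Z²)
h(K) = -2304 + 9*K + 576*K² (h(K) = 9*(K + (4*(-4)²)*(-4 + K²)) = 9*(K + (4*16)*(-4 + K²)) = 9*(K + 64*(-4 + K²)) = 9*(K + (-256 + 64*K²)) = 9*(-256 + K + 64*K²) = -2304 + 9*K + 576*K²)
h(M) - 1*2704 = (-2304 + 9*17 + 576*17²) - 1*2704 = (-2304 + 153 + 576*289) - 2704 = (-2304 + 153 + 166464) - 2704 = 164313 - 2704 = 161609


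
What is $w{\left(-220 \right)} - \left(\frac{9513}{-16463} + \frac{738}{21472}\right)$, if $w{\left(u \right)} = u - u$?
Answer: $\frac{96056721}{176746768} \approx 0.54347$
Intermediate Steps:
$w{\left(u \right)} = 0$
$w{\left(-220 \right)} - \left(\frac{9513}{-16463} + \frac{738}{21472}\right) = 0 - \left(\frac{9513}{-16463} + \frac{738}{21472}\right) = 0 - \left(9513 \left(- \frac{1}{16463}\right) + 738 \cdot \frac{1}{21472}\right) = 0 - \left(- \frac{9513}{16463} + \frac{369}{10736}\right) = 0 - - \frac{96056721}{176746768} = 0 + \frac{96056721}{176746768} = \frac{96056721}{176746768}$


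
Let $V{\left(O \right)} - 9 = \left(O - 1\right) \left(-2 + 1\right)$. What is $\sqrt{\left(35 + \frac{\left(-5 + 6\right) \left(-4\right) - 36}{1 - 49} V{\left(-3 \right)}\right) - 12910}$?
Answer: $\frac{i \sqrt{463110}}{6} \approx 113.42 i$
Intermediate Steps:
$V{\left(O \right)} = 10 - O$ ($V{\left(O \right)} = 9 + \left(O - 1\right) \left(-2 + 1\right) = 9 + \left(-1 + O\right) \left(-1\right) = 9 - \left(-1 + O\right) = 10 - O$)
$\sqrt{\left(35 + \frac{\left(-5 + 6\right) \left(-4\right) - 36}{1 - 49} V{\left(-3 \right)}\right) - 12910} = \sqrt{\left(35 + \frac{\left(-5 + 6\right) \left(-4\right) - 36}{1 - 49} \left(10 - -3\right)\right) - 12910} = \sqrt{\left(35 + \frac{1 \left(-4\right) - 36}{-48} \left(10 + 3\right)\right) - 12910} = \sqrt{\left(35 + \left(-4 - 36\right) \left(- \frac{1}{48}\right) 13\right) - 12910} = \sqrt{\left(35 + \left(-40\right) \left(- \frac{1}{48}\right) 13\right) - 12910} = \sqrt{\left(35 + \frac{5}{6} \cdot 13\right) - 12910} = \sqrt{\left(35 + \frac{65}{6}\right) - 12910} = \sqrt{\frac{275}{6} - 12910} = \sqrt{- \frac{77185}{6}} = \frac{i \sqrt{463110}}{6}$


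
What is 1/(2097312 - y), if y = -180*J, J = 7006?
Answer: 1/3358392 ≈ 2.9776e-7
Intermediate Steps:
y = -1261080 (y = -180*7006 = -1261080)
1/(2097312 - y) = 1/(2097312 - 1*(-1261080)) = 1/(2097312 + 1261080) = 1/3358392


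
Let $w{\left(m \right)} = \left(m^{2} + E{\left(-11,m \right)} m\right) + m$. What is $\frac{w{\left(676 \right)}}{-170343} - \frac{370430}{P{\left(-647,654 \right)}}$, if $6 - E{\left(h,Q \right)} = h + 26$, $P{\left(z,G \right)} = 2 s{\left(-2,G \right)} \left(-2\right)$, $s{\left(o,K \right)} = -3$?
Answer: $- \frac{10517596051}{340686} \approx -30872.0$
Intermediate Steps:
$P{\left(z,G \right)} = 12$ ($P{\left(z,G \right)} = 2 \left(-3\right) \left(-2\right) = \left(-6\right) \left(-2\right) = 12$)
$E{\left(h,Q \right)} = -20 - h$ ($E{\left(h,Q \right)} = 6 - \left(h + 26\right) = 6 - \left(26 + h\right) = -20 - h$)
$w{\left(m \right)} = m^{2} - 8 m$ ($w{\left(m \right)} = \left(m^{2} + \left(-20 - -11\right) m\right) + m = \left(m^{2} + \left(-20 + 11\right) m\right) + m = \left(m^{2} - 9 m\right) + m = m^{2} - 8 m$)
$\frac{w{\left(676 \right)}}{-170343} - \frac{370430}{P{\left(-647,654 \right)}} = \frac{676 \left(-8 + 676\right)}{-170343} - \frac{370430}{12} = 676 \cdot 668 \left(- \frac{1}{170343}\right) - \frac{185215}{6} = 451568 \left(- \frac{1}{170343}\right) - \frac{185215}{6} = - \frac{451568}{170343} - \frac{185215}{6} = - \frac{10517596051}{340686}$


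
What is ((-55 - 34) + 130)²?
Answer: 1681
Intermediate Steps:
((-55 - 34) + 130)² = (-89 + 130)² = 41² = 1681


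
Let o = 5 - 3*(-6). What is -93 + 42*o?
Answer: 873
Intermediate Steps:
o = 23 (o = 5 + 18 = 23)
-93 + 42*o = -93 + 42*23 = -93 + 966 = 873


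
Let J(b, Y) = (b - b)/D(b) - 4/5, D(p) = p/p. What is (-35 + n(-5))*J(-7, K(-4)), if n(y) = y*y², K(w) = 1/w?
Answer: 128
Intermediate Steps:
D(p) = 1
J(b, Y) = -⅘ (J(b, Y) = (b - b)/1 - 4/5 = 0*1 - 4*⅕ = 0 - ⅘ = -⅘)
n(y) = y³
(-35 + n(-5))*J(-7, K(-4)) = (-35 + (-5)³)*(-⅘) = (-35 - 125)*(-⅘) = -160*(-⅘) = 128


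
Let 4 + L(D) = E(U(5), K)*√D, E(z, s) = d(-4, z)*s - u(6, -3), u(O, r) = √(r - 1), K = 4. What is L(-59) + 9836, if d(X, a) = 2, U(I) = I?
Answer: 9832 + √59*(2 + 8*I) ≈ 9847.4 + 61.449*I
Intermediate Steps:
u(O, r) = √(-1 + r)
E(z, s) = -2*I + 2*s (E(z, s) = 2*s - √(-1 - 3) = 2*s - √(-4) = 2*s - 2*I = -2*I + 2*s)
L(D) = -4 + √D*(8 - 2*I) (L(D) = -4 + (-2*I + 2*4)*√D = -4 + (-2*I + 8)*√D = -4 + (8 - 2*I)*√D = -4 + √D*(8 - 2*I))
L(-59) + 9836 = (-4 + 2*√(-59)*(4 - I)) + 9836 = (-4 + 2*(I*√59)*(4 - I)) + 9836 = (-4 + 2*I*√59*(4 - I)) + 9836 = 9832 + 2*I*√59*(4 - I)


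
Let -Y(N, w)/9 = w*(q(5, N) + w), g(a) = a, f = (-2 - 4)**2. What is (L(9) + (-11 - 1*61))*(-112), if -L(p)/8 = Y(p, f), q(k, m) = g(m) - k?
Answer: -11604096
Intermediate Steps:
f = 36 (f = (-6)**2 = 36)
q(k, m) = m - k
Y(N, w) = -9*w*(-5 + N + w) (Y(N, w) = -9*w*((N - 1*5) + w) = -9*w*((N - 5) + w) = -9*w*((-5 + N) + w) = -9*w*(-5 + N + w))
L(p) = 80352 + 2592*p (L(p) = -72*36*(5 - p - 1*36) = -72*36*(5 - p - 36) = -72*36*(-31 - p) = -8*(-10044 - 324*p) = 80352 + 2592*p)
(L(9) + (-11 - 1*61))*(-112) = ((80352 + 2592*9) + (-11 - 1*61))*(-112) = ((80352 + 23328) + (-11 - 61))*(-112) = (103680 - 72)*(-112) = 103608*(-112) = -11604096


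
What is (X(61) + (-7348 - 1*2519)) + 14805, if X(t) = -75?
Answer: 4863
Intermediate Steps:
(X(61) + (-7348 - 1*2519)) + 14805 = (-75 + (-7348 - 1*2519)) + 14805 = (-75 + (-7348 - 2519)) + 14805 = (-75 - 9867) + 14805 = -9942 + 14805 = 4863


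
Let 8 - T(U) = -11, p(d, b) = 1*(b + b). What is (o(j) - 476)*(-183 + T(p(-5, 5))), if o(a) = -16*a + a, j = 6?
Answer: 92824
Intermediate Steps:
p(d, b) = 2*b (p(d, b) = 1*(2*b) = 2*b)
T(U) = 19 (T(U) = 8 - 1*(-11) = 8 + 11 = 19)
o(a) = -15*a
(o(j) - 476)*(-183 + T(p(-5, 5))) = (-15*6 - 476)*(-183 + 19) = (-90 - 476)*(-164) = -566*(-164) = 92824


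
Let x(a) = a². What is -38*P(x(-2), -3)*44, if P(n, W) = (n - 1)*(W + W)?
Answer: 30096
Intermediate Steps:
P(n, W) = 2*W*(-1 + n) (P(n, W) = (-1 + n)*(2*W) = 2*W*(-1 + n))
-38*P(x(-2), -3)*44 = -76*(-3)*(-1 + (-2)²)*44 = -76*(-3)*(-1 + 4)*44 = -76*(-3)*3*44 = -38*(-18)*44 = 684*44 = 30096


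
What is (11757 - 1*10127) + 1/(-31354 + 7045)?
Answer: 39623669/24309 ≈ 1630.0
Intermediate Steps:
(11757 - 1*10127) + 1/(-31354 + 7045) = (11757 - 10127) + 1/(-24309) = 1630 - 1/24309 = 39623669/24309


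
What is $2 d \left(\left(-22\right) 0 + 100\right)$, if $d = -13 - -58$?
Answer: $9000$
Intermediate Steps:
$d = 45$ ($d = -13 + 58 = 45$)
$2 d \left(\left(-22\right) 0 + 100\right) = 2 \cdot 45 \left(\left(-22\right) 0 + 100\right) = 90 \left(0 + 100\right) = 90 \cdot 100 = 9000$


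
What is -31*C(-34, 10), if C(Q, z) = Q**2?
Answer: -35836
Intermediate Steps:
-31*C(-34, 10) = -31*(-34)**2 = -31*1156 = -35836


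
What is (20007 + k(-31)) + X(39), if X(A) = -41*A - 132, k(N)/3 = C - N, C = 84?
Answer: 18621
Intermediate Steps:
k(N) = 252 - 3*N (k(N) = 3*(84 - N) = 252 - 3*N)
X(A) = -132 - 41*A
(20007 + k(-31)) + X(39) = (20007 + (252 - 3*(-31))) + (-132 - 41*39) = (20007 + (252 + 93)) + (-132 - 1599) = (20007 + 345) - 1731 = 20352 - 1731 = 18621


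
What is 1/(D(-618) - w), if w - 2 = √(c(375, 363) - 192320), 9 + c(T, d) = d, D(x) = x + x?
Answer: I/(√191966 - 1238*I) ≈ -0.00071784 + 0.00025405*I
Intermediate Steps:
D(x) = 2*x
c(T, d) = -9 + d
w = 2 + I*√191966 (w = 2 + √((-9 + 363) - 192320) = 2 + √(354 - 192320) = 2 + √(-191966) = 2 + I*√191966 ≈ 2.0 + 438.14*I)
1/(D(-618) - w) = 1/(2*(-618) - (2 + I*√191966)) = 1/(-1236 + (-2 - I*√191966)) = 1/(-1238 - I*√191966)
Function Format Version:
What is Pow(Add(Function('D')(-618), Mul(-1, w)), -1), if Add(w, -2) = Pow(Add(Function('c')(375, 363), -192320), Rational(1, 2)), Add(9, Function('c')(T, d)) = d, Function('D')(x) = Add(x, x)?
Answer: Mul(I, Pow(Add(Pow(191966, Rational(1, 2)), Mul(-1238, I)), -1)) ≈ Add(-0.00071784, Mul(0.00025405, I))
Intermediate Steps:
Function('D')(x) = Mul(2, x)
Function('c')(T, d) = Add(-9, d)
w = Add(2, Mul(I, Pow(191966, Rational(1, 2)))) (w = Add(2, Pow(Add(Add(-9, 363), -192320), Rational(1, 2))) = Add(2, Pow(Add(354, -192320), Rational(1, 2))) = Add(2, Pow(-191966, Rational(1, 2))) = Add(2, Mul(I, Pow(191966, Rational(1, 2)))) ≈ Add(2.0000, Mul(438.14, I)))
Pow(Add(Function('D')(-618), Mul(-1, w)), -1) = Pow(Add(Mul(2, -618), Mul(-1, Add(2, Mul(I, Pow(191966, Rational(1, 2)))))), -1) = Pow(Add(-1236, Add(-2, Mul(-1, I, Pow(191966, Rational(1, 2))))), -1) = Pow(Add(-1238, Mul(-1, I, Pow(191966, Rational(1, 2)))), -1)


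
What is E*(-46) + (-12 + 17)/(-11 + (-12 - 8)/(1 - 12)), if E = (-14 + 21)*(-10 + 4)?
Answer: 195077/101 ≈ 1931.5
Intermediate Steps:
E = -42 (E = 7*(-6) = -42)
E*(-46) + (-12 + 17)/(-11 + (-12 - 8)/(1 - 12)) = -42*(-46) + (-12 + 17)/(-11 + (-12 - 8)/(1 - 12)) = 1932 + 5/(-11 - 20/(-11)) = 1932 + 5/(-11 - 20*(-1/11)) = 1932 + 5/(-11 + 20/11) = 1932 + 5/(-101/11) = 1932 + 5*(-11/101) = 1932 - 55/101 = 195077/101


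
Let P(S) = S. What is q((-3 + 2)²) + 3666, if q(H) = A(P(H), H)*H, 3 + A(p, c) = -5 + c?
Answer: 3659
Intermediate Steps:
A(p, c) = -8 + c (A(p, c) = -3 + (-5 + c) = -8 + c)
q(H) = H*(-8 + H) (q(H) = (-8 + H)*H = H*(-8 + H))
q((-3 + 2)²) + 3666 = (-3 + 2)²*(-8 + (-3 + 2)²) + 3666 = (-1)²*(-8 + (-1)²) + 3666 = 1*(-8 + 1) + 3666 = 1*(-7) + 3666 = -7 + 3666 = 3659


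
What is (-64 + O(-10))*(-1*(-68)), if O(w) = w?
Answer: -5032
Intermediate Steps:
(-64 + O(-10))*(-1*(-68)) = (-64 - 10)*(-1*(-68)) = -74*68 = -5032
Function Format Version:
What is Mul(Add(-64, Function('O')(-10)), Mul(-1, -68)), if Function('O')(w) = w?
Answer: -5032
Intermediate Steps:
Mul(Add(-64, Function('O')(-10)), Mul(-1, -68)) = Mul(Add(-64, -10), Mul(-1, -68)) = Mul(-74, 68) = -5032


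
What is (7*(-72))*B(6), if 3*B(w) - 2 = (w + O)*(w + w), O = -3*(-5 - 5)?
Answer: -72912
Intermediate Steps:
O = 30 (O = -3*(-10) = 30)
B(w) = 2/3 + 2*w*(30 + w)/3 (B(w) = 2/3 + ((w + 30)*(w + w))/3 = 2/3 + ((30 + w)*(2*w))/3 = 2/3 + (2*w*(30 + w))/3 = 2/3 + 2*w*(30 + w)/3)
(7*(-72))*B(6) = (7*(-72))*(2/3 + 20*6 + (2/3)*6**2) = -504*(2/3 + 120 + (2/3)*36) = -504*(2/3 + 120 + 24) = -504*434/3 = -72912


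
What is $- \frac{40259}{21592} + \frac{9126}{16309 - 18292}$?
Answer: $- \frac{92294063}{14272312} \approx -6.4667$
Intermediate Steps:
$- \frac{40259}{21592} + \frac{9126}{16309 - 18292} = \left(-40259\right) \frac{1}{21592} + \frac{9126}{16309 - 18292} = - \frac{40259}{21592} + \frac{9126}{-1983} = - \frac{40259}{21592} + 9126 \left(- \frac{1}{1983}\right) = - \frac{40259}{21592} - \frac{3042}{661} = - \frac{92294063}{14272312}$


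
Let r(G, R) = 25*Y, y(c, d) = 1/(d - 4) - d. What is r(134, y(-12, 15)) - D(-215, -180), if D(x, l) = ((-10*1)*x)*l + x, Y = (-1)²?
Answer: 387240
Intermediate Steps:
Y = 1
y(c, d) = 1/(-4 + d) - d
D(x, l) = x - 10*l*x (D(x, l) = (-10*x)*l + x = -10*l*x + x = x - 10*l*x)
r(G, R) = 25 (r(G, R) = 25*1 = 25)
r(134, y(-12, 15)) - D(-215, -180) = 25 - (-215)*(1 - 10*(-180)) = 25 - (-215)*(1 + 1800) = 25 - (-215)*1801 = 25 - 1*(-387215) = 25 + 387215 = 387240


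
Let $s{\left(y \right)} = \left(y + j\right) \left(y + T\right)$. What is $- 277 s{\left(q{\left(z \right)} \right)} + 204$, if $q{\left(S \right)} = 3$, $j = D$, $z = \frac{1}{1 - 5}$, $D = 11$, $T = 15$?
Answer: $-69600$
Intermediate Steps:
$z = - \frac{1}{4}$ ($z = \frac{1}{-4} = - \frac{1}{4} \approx -0.25$)
$j = 11$
$s{\left(y \right)} = \left(11 + y\right) \left(15 + y\right)$ ($s{\left(y \right)} = \left(y + 11\right) \left(y + 15\right) = \left(11 + y\right) \left(15 + y\right)$)
$- 277 s{\left(q{\left(z \right)} \right)} + 204 = - 277 \left(165 + 3^{2} + 26 \cdot 3\right) + 204 = - 277 \left(165 + 9 + 78\right) + 204 = \left(-277\right) 252 + 204 = -69804 + 204 = -69600$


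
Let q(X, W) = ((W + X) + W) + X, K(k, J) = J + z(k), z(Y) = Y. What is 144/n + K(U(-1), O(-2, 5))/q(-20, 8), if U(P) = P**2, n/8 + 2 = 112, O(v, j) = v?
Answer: 271/1320 ≈ 0.20530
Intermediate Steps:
n = 880 (n = -16 + 8*112 = -16 + 896 = 880)
K(k, J) = J + k
q(X, W) = 2*W + 2*X (q(X, W) = (X + 2*W) + X = 2*W + 2*X)
144/n + K(U(-1), O(-2, 5))/q(-20, 8) = 144/880 + (-2 + (-1)**2)/(2*8 + 2*(-20)) = 144*(1/880) + (-2 + 1)/(16 - 40) = 9/55 - 1/(-24) = 9/55 - 1*(-1/24) = 9/55 + 1/24 = 271/1320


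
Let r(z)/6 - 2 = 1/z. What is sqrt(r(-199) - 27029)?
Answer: I*sqrt(1069901411)/199 ≈ 164.37*I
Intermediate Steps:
r(z) = 12 + 6/z
sqrt(r(-199) - 27029) = sqrt((12 + 6/(-199)) - 27029) = sqrt((12 + 6*(-1/199)) - 27029) = sqrt((12 - 6/199) - 27029) = sqrt(2382/199 - 27029) = sqrt(-5376389/199) = I*sqrt(1069901411)/199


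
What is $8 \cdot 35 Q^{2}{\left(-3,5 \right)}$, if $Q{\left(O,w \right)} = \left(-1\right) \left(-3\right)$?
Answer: $2520$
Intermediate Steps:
$Q{\left(O,w \right)} = 3$
$8 \cdot 35 Q^{2}{\left(-3,5 \right)} = 8 \cdot 35 \cdot 3^{2} = 280 \cdot 9 = 2520$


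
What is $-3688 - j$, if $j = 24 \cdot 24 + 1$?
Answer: $-4265$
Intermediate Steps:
$j = 577$ ($j = 576 + 1 = 577$)
$-3688 - j = -3688 - 577 = -4265$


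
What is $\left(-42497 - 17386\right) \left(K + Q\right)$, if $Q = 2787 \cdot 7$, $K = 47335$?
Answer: $-4002819252$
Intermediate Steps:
$Q = 19509$
$\left(-42497 - 17386\right) \left(K + Q\right) = \left(-42497 - 17386\right) \left(47335 + 19509\right) = \left(-59883\right) 66844 = -4002819252$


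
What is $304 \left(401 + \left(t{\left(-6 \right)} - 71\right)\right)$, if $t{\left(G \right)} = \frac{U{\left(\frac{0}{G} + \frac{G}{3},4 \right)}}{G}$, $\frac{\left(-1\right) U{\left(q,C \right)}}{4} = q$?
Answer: $\frac{299744}{3} \approx 99915.0$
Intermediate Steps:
$U{\left(q,C \right)} = - 4 q$
$t{\left(G \right)} = - \frac{4}{3}$ ($t{\left(G \right)} = \frac{\left(-4\right) \left(\frac{0}{G} + \frac{G}{3}\right)}{G} = \frac{\left(-4\right) \left(0 + G \frac{1}{3}\right)}{G} = \frac{\left(-4\right) \left(0 + \frac{G}{3}\right)}{G} = \frac{\left(-4\right) \frac{G}{3}}{G} = \frac{\left(- \frac{4}{3}\right) G}{G} = - \frac{4}{3}$)
$304 \left(401 + \left(t{\left(-6 \right)} - 71\right)\right) = 304 \left(401 - \frac{217}{3}\right) = 304 \cdot \frac{986}{3} = \frac{299744}{3}$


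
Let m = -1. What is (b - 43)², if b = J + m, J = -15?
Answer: 3481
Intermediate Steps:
b = -16 (b = -15 - 1 = -16)
(b - 43)² = (-16 - 43)² = (-59)² = 3481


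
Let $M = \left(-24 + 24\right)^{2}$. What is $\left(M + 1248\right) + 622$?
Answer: $1870$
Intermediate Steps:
$M = 0$ ($M = 0^{2} = 0$)
$\left(M + 1248\right) + 622 = \left(0 + 1248\right) + 622 = 1248 + 622 = 1870$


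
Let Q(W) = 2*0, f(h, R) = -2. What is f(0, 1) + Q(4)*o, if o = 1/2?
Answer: -2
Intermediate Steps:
Q(W) = 0
o = ½ ≈ 0.50000
f(0, 1) + Q(4)*o = -2 + 0*(½) = -2 + 0 = -2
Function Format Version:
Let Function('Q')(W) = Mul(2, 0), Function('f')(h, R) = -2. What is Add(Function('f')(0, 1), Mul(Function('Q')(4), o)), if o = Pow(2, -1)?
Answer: -2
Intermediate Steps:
Function('Q')(W) = 0
o = Rational(1, 2) ≈ 0.50000
Add(Function('f')(0, 1), Mul(Function('Q')(4), o)) = Add(-2, Mul(0, Rational(1, 2))) = Add(-2, 0) = -2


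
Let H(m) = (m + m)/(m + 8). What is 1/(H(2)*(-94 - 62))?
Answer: -5/312 ≈ -0.016026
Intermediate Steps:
H(m) = 2*m/(8 + m) (H(m) = (2*m)/(8 + m) = 2*m/(8 + m))
1/(H(2)*(-94 - 62)) = 1/((2*2/(8 + 2))*(-94 - 62)) = 1/((2*2/10)*(-156)) = 1/((2*2*(1/10))*(-156)) = 1/((2/5)*(-156)) = 1/(-312/5) = -5/312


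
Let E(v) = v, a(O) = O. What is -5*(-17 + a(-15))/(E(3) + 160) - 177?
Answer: -28691/163 ≈ -176.02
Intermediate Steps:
-5*(-17 + a(-15))/(E(3) + 160) - 177 = -5*(-17 - 15)/(3 + 160) - 177 = -(-160)/163 - 177 = -5*(-32/163) - 177 = 160/163 - 177 = -28691/163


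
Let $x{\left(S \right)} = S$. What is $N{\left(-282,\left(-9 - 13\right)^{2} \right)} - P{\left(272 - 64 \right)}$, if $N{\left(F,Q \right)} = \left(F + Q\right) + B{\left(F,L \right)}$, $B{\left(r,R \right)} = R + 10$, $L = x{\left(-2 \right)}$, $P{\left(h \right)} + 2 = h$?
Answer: $4$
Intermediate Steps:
$P{\left(h \right)} = -2 + h$
$L = -2$
$B{\left(r,R \right)} = 10 + R$
$N{\left(F,Q \right)} = 8 + F + Q$ ($N{\left(F,Q \right)} = \left(F + Q\right) + \left(10 - 2\right) = \left(F + Q\right) + 8 = 8 + F + Q$)
$N{\left(-282,\left(-9 - 13\right)^{2} \right)} - P{\left(272 - 64 \right)} = \left(8 - 282 + \left(-9 - 13\right)^{2}\right) - \left(-2 + \left(272 - 64\right)\right) = \left(8 - 282 + \left(-22\right)^{2}\right) - \left(-2 + \left(272 - 64\right)\right) = \left(8 - 282 + 484\right) - \left(-2 + 208\right) = 210 - 206 = 4$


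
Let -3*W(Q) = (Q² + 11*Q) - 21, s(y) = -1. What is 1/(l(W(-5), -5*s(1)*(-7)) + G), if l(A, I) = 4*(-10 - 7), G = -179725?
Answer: -1/179793 ≈ -5.5620e-6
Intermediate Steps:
W(Q) = 7 - 11*Q/3 - Q²/3 (W(Q) = -((Q² + 11*Q) - 21)/3 = -(-21 + Q² + 11*Q)/3 = 7 - 11*Q/3 - Q²/3)
l(A, I) = -68 (l(A, I) = 4*(-17) = -68)
1/(l(W(-5), -5*s(1)*(-7)) + G) = 1/(-68 - 179725) = 1/(-179793) = -1/179793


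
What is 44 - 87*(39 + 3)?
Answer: -3610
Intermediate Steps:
44 - 87*(39 + 3) = 44 - 87*42 = 44 - 3654 = -3610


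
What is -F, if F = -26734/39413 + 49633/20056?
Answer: -1420008325/790467128 ≈ -1.7964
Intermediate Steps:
F = 1420008325/790467128 (F = -26734*1/39413 + 49633*(1/20056) = -26734/39413 + 49633/20056 = 1420008325/790467128 ≈ 1.7964)
-F = -1*1420008325/790467128 = -1420008325/790467128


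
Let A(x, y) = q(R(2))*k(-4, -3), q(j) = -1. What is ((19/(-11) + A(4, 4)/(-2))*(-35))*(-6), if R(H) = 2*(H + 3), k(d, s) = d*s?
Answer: 9870/11 ≈ 897.27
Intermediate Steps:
R(H) = 6 + 2*H (R(H) = 2*(3 + H) = 6 + 2*H)
A(x, y) = -12 (A(x, y) = -(-4)*(-3) = -1*12 = -12)
((19/(-11) + A(4, 4)/(-2))*(-35))*(-6) = ((19/(-11) - 12/(-2))*(-35))*(-6) = ((19*(-1/11) - 12*(-½))*(-35))*(-6) = ((-19/11 + 6)*(-35))*(-6) = ((47/11)*(-35))*(-6) = -1645/11*(-6) = 9870/11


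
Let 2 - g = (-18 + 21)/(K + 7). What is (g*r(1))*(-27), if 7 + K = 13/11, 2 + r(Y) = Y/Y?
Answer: -189/13 ≈ -14.538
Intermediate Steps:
r(Y) = -1 (r(Y) = -2 + Y/Y = -2 + 1 = -1)
K = -64/11 (K = -7 + 13/11 = -64/11 ≈ -5.8182)
g = -7/13 (g = 2 - (-18 + 21)/(-64/11 + 7) = 2 - 3/13/11 = 2 - 3*11/13 = 2 - 1*33/13 = 2 - 33/13 = -7/13 ≈ -0.53846)
(g*r(1))*(-27) = -7/13*(-1)*(-27) = (7/13)*(-27) = -189/13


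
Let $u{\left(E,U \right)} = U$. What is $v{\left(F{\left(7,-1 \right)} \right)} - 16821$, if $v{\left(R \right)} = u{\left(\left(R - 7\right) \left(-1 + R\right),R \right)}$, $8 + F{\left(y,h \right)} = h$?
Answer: $-16830$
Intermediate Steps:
$F{\left(y,h \right)} = -8 + h$
$v{\left(R \right)} = R$
$v{\left(F{\left(7,-1 \right)} \right)} - 16821 = \left(-8 - 1\right) - 16821 = -9 - 16821 = -16830$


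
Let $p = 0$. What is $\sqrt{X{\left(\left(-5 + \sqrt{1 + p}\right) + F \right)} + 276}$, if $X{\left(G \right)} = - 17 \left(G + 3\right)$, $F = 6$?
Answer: $\sqrt{191} \approx 13.82$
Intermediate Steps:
$X{\left(G \right)} = -51 - 17 G$ ($X{\left(G \right)} = - 17 \left(3 + G\right) = -51 - 17 G$)
$\sqrt{X{\left(\left(-5 + \sqrt{1 + p}\right) + F \right)} + 276} = \sqrt{\left(-51 - 17 \left(\left(-5 + \sqrt{1 + 0}\right) + 6\right)\right) + 276} = \sqrt{\left(-51 - 17 \left(\left(-5 + \sqrt{1}\right) + 6\right)\right) + 276} = \sqrt{\left(-51 - 17 \left(\left(-5 + 1\right) + 6\right)\right) + 276} = \sqrt{\left(-51 - 17 \left(-4 + 6\right)\right) + 276} = \sqrt{\left(-51 - 34\right) + 276} = \sqrt{-85 + 276} = \sqrt{191}$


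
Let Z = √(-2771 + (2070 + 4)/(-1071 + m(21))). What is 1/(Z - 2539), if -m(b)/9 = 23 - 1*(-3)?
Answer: -3313395/8416328134 - 3*I*√524643205/8416328134 ≈ -0.00039369 - 8.1645e-6*I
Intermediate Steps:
m(b) = -234 (m(b) = -9*(23 - 1*(-3)) = -9*(23 + 3) = -9*26 = -234)
Z = I*√524643205/435 (Z = √(-2771 + (2070 + 4)/(-1071 - 234)) = √(-2771 + 2074/(-1305)) = √(-2771 + 2074*(-1/1305)) = √(-2771 - 2074/1305) = √(-3618229/1305) = I*√524643205/435 ≈ 52.655*I)
1/(Z - 2539) = 1/(I*√524643205/435 - 2539) = 1/(-2539 + I*√524643205/435)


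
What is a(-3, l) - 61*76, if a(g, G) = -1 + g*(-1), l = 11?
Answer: -4634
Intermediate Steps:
a(g, G) = -1 - g
a(-3, l) - 61*76 = (-1 - 1*(-3)) - 61*76 = (-1 + 3) - 4636 = 2 - 4636 = -4634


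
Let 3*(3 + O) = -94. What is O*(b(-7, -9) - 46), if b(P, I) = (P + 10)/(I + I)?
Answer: 28531/18 ≈ 1585.1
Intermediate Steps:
b(P, I) = (10 + P)/(2*I) (b(P, I) = (10 + P)/((2*I)) = (10 + P)*(1/(2*I)) = (10 + P)/(2*I))
O = -103/3 (O = -3 + (1/3)*(-94) = -3 - 94/3 = -103/3 ≈ -34.333)
O*(b(-7, -9) - 46) = -103*((1/2)*(10 - 7)/(-9) - 46)/3 = -103*((1/2)*(-1/9)*3 - 46)/3 = -103*(-1/6 - 46)/3 = -103/3*(-277/6) = 28531/18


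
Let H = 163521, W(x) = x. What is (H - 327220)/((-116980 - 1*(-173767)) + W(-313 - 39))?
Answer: -163699/56435 ≈ -2.9007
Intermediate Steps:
(H - 327220)/((-116980 - 1*(-173767)) + W(-313 - 39)) = (163521 - 327220)/((-116980 - 1*(-173767)) + (-313 - 39)) = -163699/((-116980 + 173767) - 352) = -163699/(56787 - 352) = -163699/56435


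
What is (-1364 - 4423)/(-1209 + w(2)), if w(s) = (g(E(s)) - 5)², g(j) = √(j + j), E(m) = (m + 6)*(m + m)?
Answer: 1929/400 ≈ 4.8225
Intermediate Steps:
E(m) = 2*m*(6 + m) (E(m) = (6 + m)*(2*m) = 2*m*(6 + m))
g(j) = √2*√j (g(j) = √(2*j) = √2*√j)
w(s) = (-5 + 2*√(s*(6 + s)))² (w(s) = (√2*√(2*s*(6 + s)) - 5)² = (√2*(√2*√(s*(6 + s))) - 5)² = (2*√(s*(6 + s)) - 5)² = (-5 + 2*√(s*(6 + s)))²)
(-1364 - 4423)/(-1209 + w(2)) = (-1364 - 4423)/(-1209 + (-5 + 2*√(2*(6 + 2)))²) = -5787/(-1209 + (-5 + 2*√(2*8))²) = -5787/(-1209 + (-5 + 2*√16)²) = -5787/(-1209 + (-5 + 2*4)²) = -5787/(-1209 + (-5 + 8)²) = -5787/(-1209 + 3²) = -5787/(-1209 + 9) = -5787/(-1200) = -5787*(-1/1200) = 1929/400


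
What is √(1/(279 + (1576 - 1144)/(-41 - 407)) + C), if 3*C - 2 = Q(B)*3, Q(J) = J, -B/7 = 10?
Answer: 2*I*√116717045/2595 ≈ 8.3264*I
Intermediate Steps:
B = -70 (B = -7*10 = -70)
C = -208/3 (C = ⅔ + (-70*3)/3 = ⅔ + (⅓)*(-210) = ⅔ - 70 = -208/3 ≈ -69.333)
√(1/(279 + (1576 - 1144)/(-41 - 407)) + C) = √(1/(279 + (1576 - 1144)/(-41 - 407)) - 208/3) = √(1/(279 + 432/(-448)) - 208/3) = √(1/(279 + 432*(-1/448)) - 208/3) = √(1/(279 - 27/28) - 208/3) = √(1/(7785/28) - 208/3) = √(28/7785 - 208/3) = √(-539732/7785) = 2*I*√116717045/2595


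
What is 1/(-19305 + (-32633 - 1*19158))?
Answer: -1/71096 ≈ -1.4065e-5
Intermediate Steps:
1/(-19305 + (-32633 - 1*19158)) = 1/(-19305 + (-32633 - 19158)) = 1/(-19305 - 51791) = 1/(-71096) = -1/71096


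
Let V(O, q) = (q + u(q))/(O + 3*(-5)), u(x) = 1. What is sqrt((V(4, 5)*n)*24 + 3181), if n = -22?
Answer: sqrt(3469) ≈ 58.898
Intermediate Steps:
V(O, q) = (1 + q)/(-15 + O) (V(O, q) = (q + 1)/(O + 3*(-5)) = (1 + q)/(O - 15) = (1 + q)/(-15 + O))
sqrt((V(4, 5)*n)*24 + 3181) = sqrt((((1 + 5)/(-15 + 4))*(-22))*24 + 3181) = sqrt(((6/(-11))*(-22))*24 + 3181) = sqrt((-1/11*6*(-22))*24 + 3181) = sqrt(-6/11*(-22)*24 + 3181) = sqrt(12*24 + 3181) = sqrt(288 + 3181) = sqrt(3469)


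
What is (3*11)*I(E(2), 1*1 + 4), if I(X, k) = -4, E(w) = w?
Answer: -132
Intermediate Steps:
(3*11)*I(E(2), 1*1 + 4) = (3*11)*(-4) = 33*(-4) = -132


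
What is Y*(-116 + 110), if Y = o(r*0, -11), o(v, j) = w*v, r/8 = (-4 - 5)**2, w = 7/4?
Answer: 0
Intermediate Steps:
w = 7/4 (w = 7*(1/4) = 7/4 ≈ 1.7500)
r = 648 (r = 8*(-4 - 5)**2 = 8*(-9)**2 = 8*81 = 648)
o(v, j) = 7*v/4
Y = 0 (Y = 7*(648*0)/4 = (7/4)*0 = 0)
Y*(-116 + 110) = 0*(-116 + 110) = 0*(-6) = 0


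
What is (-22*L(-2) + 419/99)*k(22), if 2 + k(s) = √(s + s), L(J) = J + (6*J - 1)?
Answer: -66178/99 + 66178*√11/99 ≈ 1548.6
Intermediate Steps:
L(J) = -1 + 7*J (L(J) = J + (-1 + 6*J) = -1 + 7*J)
k(s) = -2 + √2*√s (k(s) = -2 + √(s + s) = -2 + √(2*s) = -2 + √2*√s)
(-22*L(-2) + 419/99)*k(22) = (-22*(-1 + 7*(-2)) + 419/99)*(-2 + √2*√22) = (-22*(-1 - 14) + 419*(1/99))*(-2 + 2*√11) = (-22*(-15) + 419/99)*(-2 + 2*√11) = (330 + 419/99)*(-2 + 2*√11) = 33089*(-2 + 2*√11)/99 = -66178/99 + 66178*√11/99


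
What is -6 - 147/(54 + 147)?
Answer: -451/67 ≈ -6.7313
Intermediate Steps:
-6 - 147/(54 + 147) = -6 - 147/201 = -6 - 147*1/201 = -6 - 49/67 = -451/67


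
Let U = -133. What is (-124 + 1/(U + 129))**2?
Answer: 247009/16 ≈ 15438.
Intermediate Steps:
(-124 + 1/(U + 129))**2 = (-124 + 1/(-133 + 129))**2 = (-124 + 1/(-4))**2 = (-124 - 1/4)**2 = (-497/4)**2 = 247009/16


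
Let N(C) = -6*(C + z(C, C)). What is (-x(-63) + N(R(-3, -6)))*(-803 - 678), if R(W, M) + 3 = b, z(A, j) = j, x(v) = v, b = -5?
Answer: -235479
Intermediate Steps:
R(W, M) = -8 (R(W, M) = -3 - 5 = -8)
N(C) = -12*C (N(C) = -6*(C + C) = -12*C)
(-x(-63) + N(R(-3, -6)))*(-803 - 678) = (-1*(-63) - 12*(-8))*(-803 - 678) = (63 + 96)*(-1481) = 159*(-1481) = -235479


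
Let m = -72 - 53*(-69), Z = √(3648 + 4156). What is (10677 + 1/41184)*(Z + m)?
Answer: 525467274955/13728 + 439721569*√1951/20592 ≈ 3.9220e+7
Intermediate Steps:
Z = 2*√1951 (Z = √7804 = 2*√1951 ≈ 88.340)
m = 3585 (m = -72 + 3657 = 3585)
(10677 + 1/41184)*(Z + m) = (10677 + 1/41184)*(2*√1951 + 3585) = (10677 + 1/41184)*(3585 + 2*√1951) = 439721569*(3585 + 2*√1951)/41184 = 525467274955/13728 + 439721569*√1951/20592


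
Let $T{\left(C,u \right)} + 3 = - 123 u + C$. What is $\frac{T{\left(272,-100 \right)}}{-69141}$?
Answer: $- \frac{12569}{69141} \approx -0.18179$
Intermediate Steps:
$T{\left(C,u \right)} = -3 + C - 123 u$ ($T{\left(C,u \right)} = -3 + \left(- 123 u + C\right) = -3 + \left(C - 123 u\right) = -3 + C - 123 u$)
$\frac{T{\left(272,-100 \right)}}{-69141} = \frac{-3 + 272 - -12300}{-69141} = \left(-3 + 272 + 12300\right) \left(- \frac{1}{69141}\right) = 12569 \left(- \frac{1}{69141}\right) = - \frac{12569}{69141}$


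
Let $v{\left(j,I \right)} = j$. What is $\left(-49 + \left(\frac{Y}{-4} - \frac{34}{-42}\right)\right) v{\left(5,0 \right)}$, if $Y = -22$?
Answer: $- \frac{8965}{42} \approx -213.45$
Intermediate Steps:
$\left(-49 + \left(\frac{Y}{-4} - \frac{34}{-42}\right)\right) v{\left(5,0 \right)} = \left(-49 - \left(- \frac{17}{21} - \frac{11}{2}\right)\right) 5 = \left(-49 - - \frac{265}{42}\right) 5 = \left(-49 + \left(\frac{11}{2} + \frac{17}{21}\right)\right) 5 = \left(-49 + \frac{265}{42}\right) 5 = \left(- \frac{1793}{42}\right) 5 = - \frac{8965}{42}$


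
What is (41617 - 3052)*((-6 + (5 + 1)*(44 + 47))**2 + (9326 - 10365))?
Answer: 11205484965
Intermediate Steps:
(41617 - 3052)*((-6 + (5 + 1)*(44 + 47))**2 + (9326 - 10365)) = 38565*((-6 + 6*91)**2 - 1039) = 38565*((-6 + 546)**2 - 1039) = 38565*(540**2 - 1039) = 38565*(291600 - 1039) = 38565*290561 = 11205484965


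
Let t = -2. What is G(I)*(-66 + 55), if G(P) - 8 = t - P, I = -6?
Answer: -132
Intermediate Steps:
G(P) = 6 - P (G(P) = 8 + (-2 - P) = 6 - P)
G(I)*(-66 + 55) = (6 - 1*(-6))*(-66 + 55) = (6 + 6)*(-11) = 12*(-11) = -132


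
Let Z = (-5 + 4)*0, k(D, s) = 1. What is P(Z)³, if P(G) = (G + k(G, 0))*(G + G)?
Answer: 0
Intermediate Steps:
Z = 0 (Z = -1*0 = 0)
P(G) = 2*G*(1 + G) (P(G) = (G + 1)*(G + G) = (1 + G)*(2*G) = 2*G*(1 + G))
P(Z)³ = (2*0*(1 + 0))³ = (2*0*1)³ = 0³ = 0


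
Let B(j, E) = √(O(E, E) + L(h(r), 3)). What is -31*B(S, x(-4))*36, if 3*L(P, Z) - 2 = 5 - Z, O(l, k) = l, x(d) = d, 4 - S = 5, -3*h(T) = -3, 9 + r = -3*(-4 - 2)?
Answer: -744*I*√6 ≈ -1822.4*I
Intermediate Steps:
r = 9 (r = -9 - 3*(-4 - 2) = -9 - 3*(-6) = -9 + 18 = 9)
h(T) = 1 (h(T) = -⅓*(-3) = 1)
S = -1 (S = 4 - 1*5 = 4 - 5 = -1)
L(P, Z) = 7/3 - Z/3 (L(P, Z) = ⅔ + (5 - Z)/3 = ⅔ + (5/3 - Z/3) = 7/3 - Z/3)
B(j, E) = √(4/3 + E) (B(j, E) = √(E + (7/3 - ⅓*3)) = √(E + (7/3 - 1)) = √(E + 4/3) = √(4/3 + E))
-31*B(S, x(-4))*36 = -31*√(12 + 9*(-4))/3*36 = -31*√(12 - 36)/3*36 = -31*√(-24)/3*36 = -31*2*I*√6/3*36 = -62*I*√6/3*36 = -744*I*√6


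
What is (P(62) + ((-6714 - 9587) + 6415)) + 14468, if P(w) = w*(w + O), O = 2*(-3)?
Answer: 8054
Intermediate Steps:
O = -6
P(w) = w*(-6 + w) (P(w) = w*(w - 6) = w*(-6 + w))
(P(62) + ((-6714 - 9587) + 6415)) + 14468 = (62*(-6 + 62) + ((-6714 - 9587) + 6415)) + 14468 = (62*56 + (-16301 + 6415)) + 14468 = (3472 - 9886) + 14468 = -6414 + 14468 = 8054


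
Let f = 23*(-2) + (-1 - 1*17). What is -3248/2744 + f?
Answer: -3194/49 ≈ -65.184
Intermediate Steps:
f = -64 (f = -46 + (-1 - 17) = -46 - 18 = -64)
-3248/2744 + f = -3248/2744 - 64 = -3248*1/2744 - 64 = -58/49 - 64 = -3194/49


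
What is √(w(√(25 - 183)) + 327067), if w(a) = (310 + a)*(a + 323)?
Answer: √(427039 + 633*I*√158) ≈ 653.51 + 6.088*I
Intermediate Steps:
w(a) = (310 + a)*(323 + a)
√(w(√(25 - 183)) + 327067) = √((100130 + (√(25 - 183))² + 633*√(25 - 183)) + 327067) = √((100130 + (√(-158))² + 633*√(-158)) + 327067) = √((100130 + (I*√158)² + 633*(I*√158)) + 327067) = √((100130 - 158 + 633*I*√158) + 327067) = √((99972 + 633*I*√158) + 327067) = √(427039 + 633*I*√158)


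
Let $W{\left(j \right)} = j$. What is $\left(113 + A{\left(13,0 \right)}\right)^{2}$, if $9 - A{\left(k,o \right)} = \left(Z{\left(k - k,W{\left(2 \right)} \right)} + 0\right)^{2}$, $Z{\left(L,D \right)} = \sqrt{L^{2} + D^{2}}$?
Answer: $13924$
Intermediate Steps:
$Z{\left(L,D \right)} = \sqrt{D^{2} + L^{2}}$
$A{\left(k,o \right)} = 5$ ($A{\left(k,o \right)} = 9 - \left(\sqrt{2^{2} + \left(k - k\right)^{2}} + 0\right)^{2} = 9 - \left(\sqrt{4 + 0^{2}} + 0\right)^{2} = 9 - \left(\sqrt{4 + 0} + 0\right)^{2} = 9 - \left(\sqrt{4} + 0\right)^{2} = 9 - \left(2 + 0\right)^{2} = 9 - 2^{2} = 9 - 4 = 5$)
$\left(113 + A{\left(13,0 \right)}\right)^{2} = \left(113 + 5\right)^{2} = 118^{2} = 13924$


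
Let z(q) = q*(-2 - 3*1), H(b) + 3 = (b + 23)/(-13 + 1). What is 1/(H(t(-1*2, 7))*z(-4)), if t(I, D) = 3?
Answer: -3/310 ≈ -0.0096774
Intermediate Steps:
H(b) = -59/12 - b/12 (H(b) = -3 + (b + 23)/(-13 + 1) = -3 + (23 + b)/(-12) = -3 + (23 + b)*(-1/12) = -3 + (-23/12 - b/12) = -59/12 - b/12)
z(q) = -5*q (z(q) = q*(-2 - 3) = q*(-5) = -5*q)
1/(H(t(-1*2, 7))*z(-4)) = 1/((-59/12 - 1/12*3)*(-5*(-4))) = 1/((-59/12 - 1/4)*20) = 1/(-31/6*20) = 1/(-310/3) = -3/310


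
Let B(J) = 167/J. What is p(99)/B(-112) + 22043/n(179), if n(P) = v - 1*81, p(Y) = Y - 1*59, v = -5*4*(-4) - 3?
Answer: -3699101/668 ≈ -5537.6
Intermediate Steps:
v = 77 (v = -20*(-4) - 3 = 80 - 3 = 77)
p(Y) = -59 + Y (p(Y) = Y - 59 = -59 + Y)
n(P) = -4 (n(P) = 77 - 1*81 = 77 - 81 = -4)
p(99)/B(-112) + 22043/n(179) = (-59 + 99)/((167/(-112))) + 22043/(-4) = 40/((167*(-1/112))) + 22043*(-¼) = 40/(-167/112) - 22043/4 = 40*(-112/167) - 22043/4 = -4480/167 - 22043/4 = -3699101/668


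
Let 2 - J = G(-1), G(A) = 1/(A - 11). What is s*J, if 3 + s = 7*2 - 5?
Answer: 25/2 ≈ 12.500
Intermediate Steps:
G(A) = 1/(-11 + A)
s = 6 (s = -3 + (7*2 - 5) = -3 + (14 - 5) = -3 + 9 = 6)
J = 25/12 (J = 2 - 1/(-11 - 1) = 2 - 1/(-12) = 2 - 1*(-1/12) = 2 + 1/12 = 25/12 ≈ 2.0833)
s*J = 6*(25/12) = 25/2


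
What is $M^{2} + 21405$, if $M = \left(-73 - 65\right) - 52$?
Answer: $57505$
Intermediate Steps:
$M = -190$ ($M = -138 - 52 = -190$)
$M^{2} + 21405 = \left(-190\right)^{2} + 21405 = 36100 + 21405 = 57505$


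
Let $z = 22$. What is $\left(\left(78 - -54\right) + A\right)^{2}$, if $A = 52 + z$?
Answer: $42436$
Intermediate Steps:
$A = 74$ ($A = 52 + 22 = 74$)
$\left(\left(78 - -54\right) + A\right)^{2} = \left(\left(78 - -54\right) + 74\right)^{2} = \left(\left(78 + 54\right) + 74\right)^{2} = \left(132 + 74\right)^{2} = 206^{2} = 42436$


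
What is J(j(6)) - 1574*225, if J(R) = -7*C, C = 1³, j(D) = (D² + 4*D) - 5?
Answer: -354157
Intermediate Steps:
j(D) = -5 + D² + 4*D
C = 1
J(R) = -7 (J(R) = -7*1 = -7)
J(j(6)) - 1574*225 = -7 - 1574*225 = -7 - 354150 = -354157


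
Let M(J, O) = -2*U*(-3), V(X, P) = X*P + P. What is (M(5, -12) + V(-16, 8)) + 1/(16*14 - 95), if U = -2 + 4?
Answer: -13931/129 ≈ -107.99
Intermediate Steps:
V(X, P) = P + P*X (V(X, P) = P*X + P = P + P*X)
U = 2
M(J, O) = 12 (M(J, O) = -2*2*(-3) = -4*(-3) = 12)
(M(5, -12) + V(-16, 8)) + 1/(16*14 - 95) = (12 + 8*(1 - 16)) + 1/(16*14 - 95) = (12 + 8*(-15)) + 1/(224 - 95) = (12 - 120) + 1/129 = -108 + 1/129 = -13931/129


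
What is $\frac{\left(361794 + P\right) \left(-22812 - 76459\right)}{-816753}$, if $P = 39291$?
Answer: $\frac{13272036345}{272251} \approx 48749.0$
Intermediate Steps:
$\frac{\left(361794 + P\right) \left(-22812 - 76459\right)}{-816753} = \frac{\left(361794 + 39291\right) \left(-22812 - 76459\right)}{-816753} = 401085 \left(-99271\right) \left(- \frac{1}{816753}\right) = \left(-39816109035\right) \left(- \frac{1}{816753}\right) = \frac{13272036345}{272251}$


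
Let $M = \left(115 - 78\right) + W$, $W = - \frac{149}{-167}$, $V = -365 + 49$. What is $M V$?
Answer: $- \frac{1999648}{167} \approx -11974.0$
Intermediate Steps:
$V = -316$
$W = \frac{149}{167}$ ($W = \left(-149\right) \left(- \frac{1}{167}\right) = \frac{149}{167} \approx 0.89222$)
$M = \frac{6328}{167}$ ($M = \left(115 - 78\right) + \frac{149}{167} = 37 + \frac{149}{167} = \frac{6328}{167} \approx 37.892$)
$M V = \frac{6328}{167} \left(-316\right) = - \frac{1999648}{167}$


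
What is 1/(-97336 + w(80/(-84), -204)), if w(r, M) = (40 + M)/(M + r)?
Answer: -1076/104732675 ≈ -1.0274e-5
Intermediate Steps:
w(r, M) = (40 + M)/(M + r)
1/(-97336 + w(80/(-84), -204)) = 1/(-97336 + (40 - 204)/(-204 + 80/(-84))) = 1/(-97336 - 164/(-204 + 80*(-1/84))) = 1/(-97336 - 164/(-204 - 20/21)) = 1/(-97336 - 164/(-4304/21)) = 1/(-97336 - 21/4304*(-164)) = 1/(-97336 + 861/1076) = 1/(-104732675/1076) = -1076/104732675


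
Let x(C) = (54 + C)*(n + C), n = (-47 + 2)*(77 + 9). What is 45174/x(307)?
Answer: -45174/1286243 ≈ -0.035121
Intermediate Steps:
n = -3870 (n = -45*86 = -3870)
x(C) = (-3870 + C)*(54 + C) (x(C) = (54 + C)*(-3870 + C) = (-3870 + C)*(54 + C))
45174/x(307) = 45174/(-208980 + 307² - 3816*307) = 45174/(-208980 + 94249 - 1171512) = 45174/(-1286243) = 45174*(-1/1286243) = -45174/1286243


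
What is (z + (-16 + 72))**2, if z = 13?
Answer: 4761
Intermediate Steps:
(z + (-16 + 72))**2 = (13 + (-16 + 72))**2 = (13 + 56)**2 = 69**2 = 4761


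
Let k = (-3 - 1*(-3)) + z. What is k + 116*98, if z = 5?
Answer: 11373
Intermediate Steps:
k = 5 (k = (-3 - 1*(-3)) + 5 = (-3 + 3) + 5 = 0 + 5 = 5)
k + 116*98 = 5 + 116*98 = 5 + 11368 = 11373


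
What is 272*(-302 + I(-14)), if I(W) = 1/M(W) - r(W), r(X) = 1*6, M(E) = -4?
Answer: -83844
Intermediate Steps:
r(X) = 6
I(W) = -25/4 (I(W) = 1/(-4) - 1*6 = -¼ - 6 = -25/4)
272*(-302 + I(-14)) = 272*(-302 - 25/4) = 272*(-1233/4) = -83844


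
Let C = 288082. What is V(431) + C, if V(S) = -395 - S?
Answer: 287256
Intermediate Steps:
V(431) + C = (-395 - 1*431) + 288082 = (-395 - 431) + 288082 = -826 + 288082 = 287256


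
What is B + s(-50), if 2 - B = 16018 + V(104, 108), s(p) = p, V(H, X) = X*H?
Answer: -27298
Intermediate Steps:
V(H, X) = H*X
B = -27248 (B = 2 - (16018 + 104*108) = 2 - (16018 + 11232) = 2 - 1*27250 = 2 - 27250 = -27248)
B + s(-50) = -27248 - 50 = -27298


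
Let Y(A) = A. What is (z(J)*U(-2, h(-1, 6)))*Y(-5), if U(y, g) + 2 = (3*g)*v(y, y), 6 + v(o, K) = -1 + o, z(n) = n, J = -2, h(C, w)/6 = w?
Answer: -9740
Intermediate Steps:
h(C, w) = 6*w
v(o, K) = -7 + o (v(o, K) = -6 + (-1 + o) = -7 + o)
U(y, g) = -2 + 3*g*(-7 + y) (U(y, g) = -2 + (3*g)*(-7 + y) = -2 + 3*g*(-7 + y))
(z(J)*U(-2, h(-1, 6)))*Y(-5) = -2*(-2 + 3*(6*6)*(-7 - 2))*(-5) = -2*(-2 + 3*36*(-9))*(-5) = -2*(-2 - 972)*(-5) = -2*(-974)*(-5) = 1948*(-5) = -9740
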